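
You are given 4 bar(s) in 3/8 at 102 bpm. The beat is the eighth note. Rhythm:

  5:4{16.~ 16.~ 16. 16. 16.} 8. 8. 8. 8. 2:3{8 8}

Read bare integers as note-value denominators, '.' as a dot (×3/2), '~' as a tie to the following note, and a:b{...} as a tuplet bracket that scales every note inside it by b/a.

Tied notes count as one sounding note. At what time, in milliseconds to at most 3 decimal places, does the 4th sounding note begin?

1. 0.0ms @ 0 + 1058.824ms (9/5)
2. 1058.824ms @ 9/5 + 352.941ms (3/5)
3. 1411.765ms @ 12/5 + 352.941ms (3/5)
4. 1764.706ms @ 3 + 882.353ms (3/2)
5. 2647.059ms @ 9/2 + 882.353ms (3/2)
6. 3529.412ms @ 6 + 882.353ms (3/2)
7. 4411.765ms @ 15/2 + 882.353ms (3/2)
8. 5294.118ms @ 9 + 882.353ms (3/2)
9. 6176.471ms @ 21/2 + 882.353ms (3/2)

note 4 onset = 3b = 1764.706ms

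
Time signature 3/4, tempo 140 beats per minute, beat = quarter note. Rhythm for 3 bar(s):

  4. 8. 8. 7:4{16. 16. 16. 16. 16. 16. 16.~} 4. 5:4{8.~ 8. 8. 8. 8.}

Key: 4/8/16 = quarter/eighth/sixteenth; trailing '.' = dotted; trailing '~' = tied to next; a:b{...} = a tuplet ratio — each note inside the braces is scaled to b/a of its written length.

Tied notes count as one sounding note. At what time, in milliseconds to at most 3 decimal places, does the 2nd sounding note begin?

note 2 onset = 3/2b = 642.857ms

1. 0.0ms @ 0 + 642.857ms (3/2)
2. 642.857ms @ 3/2 + 321.429ms (3/4)
3. 964.286ms @ 9/4 + 321.429ms (3/4)
4. 1285.714ms @ 3 + 91.837ms (3/14)
5. 1377.551ms @ 45/14 + 91.837ms (3/14)
6. 1469.388ms @ 24/7 + 91.837ms (3/14)
7. 1561.224ms @ 51/14 + 91.837ms (3/14)
8. 1653.061ms @ 27/7 + 91.837ms (3/14)
9. 1744.898ms @ 57/14 + 91.837ms (3/14)
10. 1836.735ms @ 30/7 + 734.694ms (12/7)
11. 2571.429ms @ 6 + 514.286ms (6/5)
12. 3085.714ms @ 36/5 + 257.143ms (3/5)
13. 3342.857ms @ 39/5 + 257.143ms (3/5)
14. 3600.0ms @ 42/5 + 257.143ms (3/5)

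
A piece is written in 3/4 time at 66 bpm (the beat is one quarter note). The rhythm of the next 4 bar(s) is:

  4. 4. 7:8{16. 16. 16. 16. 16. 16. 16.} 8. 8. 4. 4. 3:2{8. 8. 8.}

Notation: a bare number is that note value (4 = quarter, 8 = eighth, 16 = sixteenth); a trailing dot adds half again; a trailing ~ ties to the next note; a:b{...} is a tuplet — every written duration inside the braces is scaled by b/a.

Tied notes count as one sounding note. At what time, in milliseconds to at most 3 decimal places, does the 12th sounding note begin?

1. 0.0ms @ 0 + 1363.636ms (3/2)
2. 1363.636ms @ 3/2 + 1363.636ms (3/2)
3. 2727.273ms @ 3 + 389.61ms (3/7)
4. 3116.883ms @ 24/7 + 389.61ms (3/7)
5. 3506.494ms @ 27/7 + 389.61ms (3/7)
6. 3896.104ms @ 30/7 + 389.61ms (3/7)
7. 4285.714ms @ 33/7 + 389.61ms (3/7)
8. 4675.325ms @ 36/7 + 389.61ms (3/7)
9. 5064.935ms @ 39/7 + 389.61ms (3/7)
10. 5454.545ms @ 6 + 681.818ms (3/4)
11. 6136.364ms @ 27/4 + 681.818ms (3/4)
12. 6818.182ms @ 15/2 + 1363.636ms (3/2)
13. 8181.818ms @ 9 + 1363.636ms (3/2)
14. 9545.455ms @ 21/2 + 454.545ms (1/2)
15. 10000.0ms @ 11 + 454.545ms (1/2)
16. 10454.545ms @ 23/2 + 454.545ms (1/2)

note 12 onset = 15/2b = 6818.182ms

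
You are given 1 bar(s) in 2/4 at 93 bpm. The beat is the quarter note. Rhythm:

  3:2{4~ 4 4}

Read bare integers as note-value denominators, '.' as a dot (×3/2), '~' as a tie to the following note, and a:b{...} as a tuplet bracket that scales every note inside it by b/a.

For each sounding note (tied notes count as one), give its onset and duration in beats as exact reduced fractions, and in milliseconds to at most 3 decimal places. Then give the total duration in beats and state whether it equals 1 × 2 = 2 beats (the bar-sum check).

1) 0.0ms=0b +860.215ms=4/3b
2) 860.215ms=4/3b +430.108ms=2/3b
Σ=2b of 2 (93bpm 2/4) — PASS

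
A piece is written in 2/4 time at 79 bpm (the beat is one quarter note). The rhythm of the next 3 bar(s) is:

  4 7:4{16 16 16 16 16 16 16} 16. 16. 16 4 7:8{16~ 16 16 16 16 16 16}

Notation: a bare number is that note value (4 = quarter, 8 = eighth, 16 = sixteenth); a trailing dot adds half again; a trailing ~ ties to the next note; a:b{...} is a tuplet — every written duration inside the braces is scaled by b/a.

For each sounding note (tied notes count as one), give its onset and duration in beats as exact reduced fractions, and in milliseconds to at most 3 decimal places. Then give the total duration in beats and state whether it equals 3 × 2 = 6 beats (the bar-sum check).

1) 0.0ms=0b +759.494ms=1b
2) 759.494ms=1b +108.499ms=1/7b
3) 867.993ms=8/7b +108.499ms=1/7b
4) 976.492ms=9/7b +108.499ms=1/7b
5) 1084.991ms=10/7b +108.499ms=1/7b
6) 1193.49ms=11/7b +108.499ms=1/7b
7) 1301.989ms=12/7b +108.499ms=1/7b
8) 1410.488ms=13/7b +108.499ms=1/7b
9) 1518.987ms=2b +284.81ms=3/8b
10) 1803.797ms=19/8b +284.81ms=3/8b
11) 2088.608ms=11/4b +189.873ms=1/4b
12) 2278.481ms=3b +759.494ms=1b
13) 3037.975ms=4b +433.996ms=4/7b
14) 3471.971ms=32/7b +216.998ms=2/7b
15) 3688.969ms=34/7b +216.998ms=2/7b
16) 3905.967ms=36/7b +216.998ms=2/7b
17) 4122.966ms=38/7b +216.998ms=2/7b
18) 4339.964ms=40/7b +216.998ms=2/7b
Σ=6b of 6 (79bpm 2/4) — PASS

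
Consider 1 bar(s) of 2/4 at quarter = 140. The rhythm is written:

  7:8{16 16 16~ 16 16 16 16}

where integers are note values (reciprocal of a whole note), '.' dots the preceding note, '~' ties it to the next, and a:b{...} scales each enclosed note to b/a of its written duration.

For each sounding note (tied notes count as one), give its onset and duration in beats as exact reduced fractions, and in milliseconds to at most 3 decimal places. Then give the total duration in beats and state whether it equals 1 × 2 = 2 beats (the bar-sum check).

1) 0.0ms=0b +122.449ms=2/7b
2) 122.449ms=2/7b +122.449ms=2/7b
3) 244.898ms=4/7b +244.898ms=4/7b
4) 489.796ms=8/7b +122.449ms=2/7b
5) 612.245ms=10/7b +122.449ms=2/7b
6) 734.694ms=12/7b +122.449ms=2/7b
Σ=2b of 2 (140bpm 2/4) — PASS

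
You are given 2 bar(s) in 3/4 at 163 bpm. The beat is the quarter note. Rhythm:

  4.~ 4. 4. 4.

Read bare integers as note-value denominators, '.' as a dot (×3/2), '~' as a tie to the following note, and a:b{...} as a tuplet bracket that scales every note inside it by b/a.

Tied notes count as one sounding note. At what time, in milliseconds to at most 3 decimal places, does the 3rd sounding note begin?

note 3 onset = 9/2b = 1656.442ms

1. 0.0ms @ 0 + 1104.294ms (3)
2. 1104.294ms @ 3 + 552.147ms (3/2)
3. 1656.442ms @ 9/2 + 552.147ms (3/2)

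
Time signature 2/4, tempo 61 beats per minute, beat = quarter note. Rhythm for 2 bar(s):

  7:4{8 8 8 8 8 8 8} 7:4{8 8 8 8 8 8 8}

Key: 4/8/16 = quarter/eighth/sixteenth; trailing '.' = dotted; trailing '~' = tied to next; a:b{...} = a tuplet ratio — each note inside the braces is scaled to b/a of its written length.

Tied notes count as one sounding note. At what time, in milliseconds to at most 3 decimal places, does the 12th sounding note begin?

1. 0.0ms @ 0 + 281.03ms (2/7)
2. 281.03ms @ 2/7 + 281.03ms (2/7)
3. 562.061ms @ 4/7 + 281.03ms (2/7)
4. 843.091ms @ 6/7 + 281.03ms (2/7)
5. 1124.122ms @ 8/7 + 281.03ms (2/7)
6. 1405.152ms @ 10/7 + 281.03ms (2/7)
7. 1686.183ms @ 12/7 + 281.03ms (2/7)
8. 1967.213ms @ 2 + 281.03ms (2/7)
9. 2248.244ms @ 16/7 + 281.03ms (2/7)
10. 2529.274ms @ 18/7 + 281.03ms (2/7)
11. 2810.304ms @ 20/7 + 281.03ms (2/7)
12. 3091.335ms @ 22/7 + 281.03ms (2/7)
13. 3372.365ms @ 24/7 + 281.03ms (2/7)
14. 3653.396ms @ 26/7 + 281.03ms (2/7)

note 12 onset = 22/7b = 3091.335ms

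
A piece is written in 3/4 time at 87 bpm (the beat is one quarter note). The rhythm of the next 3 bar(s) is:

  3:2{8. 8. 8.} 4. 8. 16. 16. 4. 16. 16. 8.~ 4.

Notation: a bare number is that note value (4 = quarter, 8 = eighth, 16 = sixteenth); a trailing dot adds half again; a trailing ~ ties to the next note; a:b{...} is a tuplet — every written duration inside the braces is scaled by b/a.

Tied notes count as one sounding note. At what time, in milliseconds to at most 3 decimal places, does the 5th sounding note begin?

note 5 onset = 3b = 2068.966ms

1. 0.0ms @ 0 + 344.828ms (1/2)
2. 344.828ms @ 1/2 + 344.828ms (1/2)
3. 689.655ms @ 1 + 344.828ms (1/2)
4. 1034.483ms @ 3/2 + 1034.483ms (3/2)
5. 2068.966ms @ 3 + 517.241ms (3/4)
6. 2586.207ms @ 15/4 + 258.621ms (3/8)
7. 2844.828ms @ 33/8 + 258.621ms (3/8)
8. 3103.448ms @ 9/2 + 1034.483ms (3/2)
9. 4137.931ms @ 6 + 258.621ms (3/8)
10. 4396.552ms @ 51/8 + 258.621ms (3/8)
11. 4655.172ms @ 27/4 + 1551.724ms (9/4)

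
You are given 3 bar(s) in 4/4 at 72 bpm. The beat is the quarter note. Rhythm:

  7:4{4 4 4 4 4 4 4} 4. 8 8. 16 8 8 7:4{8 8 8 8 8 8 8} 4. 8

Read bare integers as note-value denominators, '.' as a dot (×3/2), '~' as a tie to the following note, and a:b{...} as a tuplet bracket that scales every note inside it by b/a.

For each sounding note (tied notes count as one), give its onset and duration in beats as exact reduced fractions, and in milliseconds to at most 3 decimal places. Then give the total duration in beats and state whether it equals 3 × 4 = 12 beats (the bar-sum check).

1) 0.0ms=0b +476.19ms=4/7b
2) 476.19ms=4/7b +476.19ms=4/7b
3) 952.381ms=8/7b +476.19ms=4/7b
4) 1428.571ms=12/7b +476.19ms=4/7b
5) 1904.762ms=16/7b +476.19ms=4/7b
6) 2380.952ms=20/7b +476.19ms=4/7b
7) 2857.143ms=24/7b +476.19ms=4/7b
8) 3333.333ms=4b +1250.0ms=3/2b
9) 4583.333ms=11/2b +416.667ms=1/2b
10) 5000.0ms=6b +625.0ms=3/4b
11) 5625.0ms=27/4b +208.333ms=1/4b
12) 5833.333ms=7b +416.667ms=1/2b
13) 6250.0ms=15/2b +416.667ms=1/2b
14) 6666.667ms=8b +238.095ms=2/7b
15) 6904.762ms=58/7b +238.095ms=2/7b
16) 7142.857ms=60/7b +238.095ms=2/7b
17) 7380.952ms=62/7b +238.095ms=2/7b
18) 7619.048ms=64/7b +238.095ms=2/7b
19) 7857.143ms=66/7b +238.095ms=2/7b
20) 8095.238ms=68/7b +238.095ms=2/7b
21) 8333.333ms=10b +1250.0ms=3/2b
22) 9583.333ms=23/2b +416.667ms=1/2b
Σ=12b of 12 (72bpm 4/4) — PASS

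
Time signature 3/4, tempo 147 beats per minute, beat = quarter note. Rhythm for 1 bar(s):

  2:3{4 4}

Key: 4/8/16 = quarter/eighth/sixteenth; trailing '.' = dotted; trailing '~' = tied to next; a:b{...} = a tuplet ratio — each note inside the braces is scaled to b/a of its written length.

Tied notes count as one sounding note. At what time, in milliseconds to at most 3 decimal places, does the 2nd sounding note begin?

note 2 onset = 3/2b = 612.245ms

1. 0.0ms @ 0 + 612.245ms (3/2)
2. 612.245ms @ 3/2 + 612.245ms (3/2)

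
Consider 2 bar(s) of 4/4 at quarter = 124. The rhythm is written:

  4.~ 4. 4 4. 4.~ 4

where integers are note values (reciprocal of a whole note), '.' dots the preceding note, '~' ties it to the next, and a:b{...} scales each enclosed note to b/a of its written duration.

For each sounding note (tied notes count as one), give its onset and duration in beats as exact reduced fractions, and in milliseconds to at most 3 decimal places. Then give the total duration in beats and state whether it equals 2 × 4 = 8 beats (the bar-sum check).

1) 0.0ms=0b +1451.613ms=3b
2) 1451.613ms=3b +483.871ms=1b
3) 1935.484ms=4b +725.806ms=3/2b
4) 2661.29ms=11/2b +1209.677ms=5/2b
Σ=8b of 8 (124bpm 4/4) — PASS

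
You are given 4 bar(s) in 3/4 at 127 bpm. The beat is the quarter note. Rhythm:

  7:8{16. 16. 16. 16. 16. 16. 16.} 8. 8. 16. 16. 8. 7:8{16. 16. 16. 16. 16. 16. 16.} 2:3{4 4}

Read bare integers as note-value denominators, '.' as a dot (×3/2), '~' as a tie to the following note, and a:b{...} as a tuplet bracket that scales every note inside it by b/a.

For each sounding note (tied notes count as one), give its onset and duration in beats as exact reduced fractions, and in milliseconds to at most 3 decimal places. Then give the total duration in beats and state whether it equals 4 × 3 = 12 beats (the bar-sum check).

1) 0.0ms=0b +202.475ms=3/7b
2) 202.475ms=3/7b +202.475ms=3/7b
3) 404.949ms=6/7b +202.475ms=3/7b
4) 607.424ms=9/7b +202.475ms=3/7b
5) 809.899ms=12/7b +202.475ms=3/7b
6) 1012.373ms=15/7b +202.475ms=3/7b
7) 1214.848ms=18/7b +202.475ms=3/7b
8) 1417.323ms=3b +354.331ms=3/4b
9) 1771.654ms=15/4b +354.331ms=3/4b
10) 2125.984ms=9/2b +177.165ms=3/8b
11) 2303.15ms=39/8b +177.165ms=3/8b
12) 2480.315ms=21/4b +354.331ms=3/4b
13) 2834.646ms=6b +202.475ms=3/7b
14) 3037.12ms=45/7b +202.475ms=3/7b
15) 3239.595ms=48/7b +202.475ms=3/7b
16) 3442.07ms=51/7b +202.475ms=3/7b
17) 3644.544ms=54/7b +202.475ms=3/7b
18) 3847.019ms=57/7b +202.475ms=3/7b
19) 4049.494ms=60/7b +202.475ms=3/7b
20) 4251.969ms=9b +708.661ms=3/2b
21) 4960.63ms=21/2b +708.661ms=3/2b
Σ=12b of 12 (127bpm 3/4) — PASS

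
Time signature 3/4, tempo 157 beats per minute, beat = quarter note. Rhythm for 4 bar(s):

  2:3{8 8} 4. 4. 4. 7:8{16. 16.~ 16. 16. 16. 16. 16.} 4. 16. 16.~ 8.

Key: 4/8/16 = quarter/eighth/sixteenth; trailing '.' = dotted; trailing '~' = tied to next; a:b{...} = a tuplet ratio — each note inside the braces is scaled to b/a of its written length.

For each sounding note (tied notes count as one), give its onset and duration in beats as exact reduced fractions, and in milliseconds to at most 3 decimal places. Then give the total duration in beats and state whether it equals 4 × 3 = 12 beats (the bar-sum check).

1) 0.0ms=0b +286.624ms=3/4b
2) 286.624ms=3/4b +286.624ms=3/4b
3) 573.248ms=3/2b +573.248ms=3/2b
4) 1146.497ms=3b +573.248ms=3/2b
5) 1719.745ms=9/2b +573.248ms=3/2b
6) 2292.994ms=6b +163.785ms=3/7b
7) 2456.779ms=45/7b +327.571ms=6/7b
8) 2784.349ms=51/7b +163.785ms=3/7b
9) 2948.135ms=54/7b +163.785ms=3/7b
10) 3111.92ms=57/7b +163.785ms=3/7b
11) 3275.705ms=60/7b +163.785ms=3/7b
12) 3439.49ms=9b +573.248ms=3/2b
13) 4012.739ms=21/2b +143.312ms=3/8b
14) 4156.051ms=87/8b +429.936ms=9/8b
Σ=12b of 12 (157bpm 3/4) — PASS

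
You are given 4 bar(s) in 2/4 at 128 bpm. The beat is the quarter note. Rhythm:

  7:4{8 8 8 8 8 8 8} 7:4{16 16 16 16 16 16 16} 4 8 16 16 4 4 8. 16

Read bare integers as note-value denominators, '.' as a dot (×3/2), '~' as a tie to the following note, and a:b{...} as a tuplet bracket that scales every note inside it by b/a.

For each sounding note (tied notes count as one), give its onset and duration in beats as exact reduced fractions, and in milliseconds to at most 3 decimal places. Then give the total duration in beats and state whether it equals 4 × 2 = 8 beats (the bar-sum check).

1) 0.0ms=0b +133.929ms=2/7b
2) 133.929ms=2/7b +133.929ms=2/7b
3) 267.857ms=4/7b +133.929ms=2/7b
4) 401.786ms=6/7b +133.929ms=2/7b
5) 535.714ms=8/7b +133.929ms=2/7b
6) 669.643ms=10/7b +133.929ms=2/7b
7) 803.571ms=12/7b +133.929ms=2/7b
8) 937.5ms=2b +66.964ms=1/7b
9) 1004.464ms=15/7b +66.964ms=1/7b
10) 1071.429ms=16/7b +66.964ms=1/7b
11) 1138.393ms=17/7b +66.964ms=1/7b
12) 1205.357ms=18/7b +66.964ms=1/7b
13) 1272.321ms=19/7b +66.964ms=1/7b
14) 1339.286ms=20/7b +66.964ms=1/7b
15) 1406.25ms=3b +468.75ms=1b
16) 1875.0ms=4b +234.375ms=1/2b
17) 2109.375ms=9/2b +117.188ms=1/4b
18) 2226.562ms=19/4b +117.188ms=1/4b
19) 2343.75ms=5b +468.75ms=1b
20) 2812.5ms=6b +468.75ms=1b
21) 3281.25ms=7b +351.562ms=3/4b
22) 3632.812ms=31/4b +117.188ms=1/4b
Σ=8b of 8 (128bpm 2/4) — PASS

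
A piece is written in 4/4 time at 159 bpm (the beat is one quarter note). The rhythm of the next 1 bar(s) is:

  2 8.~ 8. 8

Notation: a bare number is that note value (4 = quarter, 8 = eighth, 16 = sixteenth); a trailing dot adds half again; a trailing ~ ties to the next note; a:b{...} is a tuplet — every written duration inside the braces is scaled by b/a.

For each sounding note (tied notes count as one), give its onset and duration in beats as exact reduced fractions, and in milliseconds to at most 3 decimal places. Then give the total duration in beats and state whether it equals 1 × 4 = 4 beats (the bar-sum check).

1) 0.0ms=0b +754.717ms=2b
2) 754.717ms=2b +566.038ms=3/2b
3) 1320.755ms=7/2b +188.679ms=1/2b
Σ=4b of 4 (159bpm 4/4) — PASS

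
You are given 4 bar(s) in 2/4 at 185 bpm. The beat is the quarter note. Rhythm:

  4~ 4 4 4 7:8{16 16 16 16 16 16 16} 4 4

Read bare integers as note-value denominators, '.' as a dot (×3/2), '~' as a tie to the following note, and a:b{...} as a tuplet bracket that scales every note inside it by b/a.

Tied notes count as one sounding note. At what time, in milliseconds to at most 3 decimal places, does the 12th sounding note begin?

1. 0.0ms @ 0 + 648.649ms (2)
2. 648.649ms @ 2 + 324.324ms (1)
3. 972.973ms @ 3 + 324.324ms (1)
4. 1297.297ms @ 4 + 92.664ms (2/7)
5. 1389.961ms @ 30/7 + 92.664ms (2/7)
6. 1482.625ms @ 32/7 + 92.664ms (2/7)
7. 1575.29ms @ 34/7 + 92.664ms (2/7)
8. 1667.954ms @ 36/7 + 92.664ms (2/7)
9. 1760.618ms @ 38/7 + 92.664ms (2/7)
10. 1853.282ms @ 40/7 + 92.664ms (2/7)
11. 1945.946ms @ 6 + 324.324ms (1)
12. 2270.27ms @ 7 + 324.324ms (1)

note 12 onset = 7b = 2270.27ms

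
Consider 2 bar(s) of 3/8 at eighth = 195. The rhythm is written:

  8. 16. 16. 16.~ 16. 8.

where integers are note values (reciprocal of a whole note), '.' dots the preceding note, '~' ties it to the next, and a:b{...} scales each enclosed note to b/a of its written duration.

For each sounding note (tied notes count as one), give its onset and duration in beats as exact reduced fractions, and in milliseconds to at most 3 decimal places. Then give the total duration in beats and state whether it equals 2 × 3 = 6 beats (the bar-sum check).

1) 0.0ms=0b +461.538ms=3/2b
2) 461.538ms=3/2b +230.769ms=3/4b
3) 692.308ms=9/4b +230.769ms=3/4b
4) 923.077ms=3b +461.538ms=3/2b
5) 1384.615ms=9/2b +461.538ms=3/2b
Σ=6b of 6 (195bpm 3/8) — PASS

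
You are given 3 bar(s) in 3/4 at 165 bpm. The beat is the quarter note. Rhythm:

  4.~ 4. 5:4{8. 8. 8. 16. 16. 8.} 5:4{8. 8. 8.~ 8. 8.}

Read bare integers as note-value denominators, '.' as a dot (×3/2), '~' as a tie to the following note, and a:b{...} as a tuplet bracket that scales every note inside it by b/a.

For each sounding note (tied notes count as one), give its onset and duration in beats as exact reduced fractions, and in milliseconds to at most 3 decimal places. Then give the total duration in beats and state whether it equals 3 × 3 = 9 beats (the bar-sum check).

1) 0.0ms=0b +1090.909ms=3b
2) 1090.909ms=3b +218.182ms=3/5b
3) 1309.091ms=18/5b +218.182ms=3/5b
4) 1527.273ms=21/5b +218.182ms=3/5b
5) 1745.455ms=24/5b +109.091ms=3/10b
6) 1854.545ms=51/10b +109.091ms=3/10b
7) 1963.636ms=27/5b +218.182ms=3/5b
8) 2181.818ms=6b +218.182ms=3/5b
9) 2400.0ms=33/5b +218.182ms=3/5b
10) 2618.182ms=36/5b +436.364ms=6/5b
11) 3054.545ms=42/5b +218.182ms=3/5b
Σ=9b of 9 (165bpm 3/4) — PASS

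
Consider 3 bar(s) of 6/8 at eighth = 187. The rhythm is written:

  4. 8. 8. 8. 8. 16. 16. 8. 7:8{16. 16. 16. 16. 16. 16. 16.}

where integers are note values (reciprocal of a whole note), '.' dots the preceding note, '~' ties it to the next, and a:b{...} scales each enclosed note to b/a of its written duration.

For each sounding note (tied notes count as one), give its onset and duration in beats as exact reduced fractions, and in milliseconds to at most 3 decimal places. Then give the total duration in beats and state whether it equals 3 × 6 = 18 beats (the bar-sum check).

1) 0.0ms=0b +962.567ms=3b
2) 962.567ms=3b +481.283ms=3/2b
3) 1443.85ms=9/2b +481.283ms=3/2b
4) 1925.134ms=6b +481.283ms=3/2b
5) 2406.417ms=15/2b +481.283ms=3/2b
6) 2887.701ms=9b +240.642ms=3/4b
7) 3128.342ms=39/4b +240.642ms=3/4b
8) 3368.984ms=21/2b +481.283ms=3/2b
9) 3850.267ms=12b +275.019ms=6/7b
10) 4125.286ms=90/7b +275.019ms=6/7b
11) 4400.306ms=96/7b +275.019ms=6/7b
12) 4675.325ms=102/7b +275.019ms=6/7b
13) 4950.344ms=108/7b +275.019ms=6/7b
14) 5225.363ms=114/7b +275.019ms=6/7b
15) 5500.382ms=120/7b +275.019ms=6/7b
Σ=18b of 18 (187bpm 6/8) — PASS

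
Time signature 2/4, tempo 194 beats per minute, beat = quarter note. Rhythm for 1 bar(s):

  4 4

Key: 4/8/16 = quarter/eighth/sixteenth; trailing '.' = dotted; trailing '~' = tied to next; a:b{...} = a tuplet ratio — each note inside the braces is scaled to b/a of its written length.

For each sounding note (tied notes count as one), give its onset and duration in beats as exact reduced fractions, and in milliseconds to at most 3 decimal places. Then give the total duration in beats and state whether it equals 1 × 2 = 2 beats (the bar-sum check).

1) 0.0ms=0b +309.278ms=1b
2) 309.278ms=1b +309.278ms=1b
Σ=2b of 2 (194bpm 2/4) — PASS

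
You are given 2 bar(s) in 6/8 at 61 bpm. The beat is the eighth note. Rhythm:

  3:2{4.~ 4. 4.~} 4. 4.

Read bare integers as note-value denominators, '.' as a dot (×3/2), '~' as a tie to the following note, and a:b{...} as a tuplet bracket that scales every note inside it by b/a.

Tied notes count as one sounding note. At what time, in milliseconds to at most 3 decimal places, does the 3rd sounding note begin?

note 3 onset = 9b = 8852.459ms

1. 0.0ms @ 0 + 3934.426ms (4)
2. 3934.426ms @ 4 + 4918.033ms (5)
3. 8852.459ms @ 9 + 2950.82ms (3)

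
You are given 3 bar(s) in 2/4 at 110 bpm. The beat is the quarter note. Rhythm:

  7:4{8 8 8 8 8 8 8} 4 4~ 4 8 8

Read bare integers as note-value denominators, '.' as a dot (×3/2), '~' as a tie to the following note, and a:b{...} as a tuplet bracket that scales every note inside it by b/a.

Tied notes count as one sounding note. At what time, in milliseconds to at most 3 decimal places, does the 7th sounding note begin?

1. 0.0ms @ 0 + 155.844ms (2/7)
2. 155.844ms @ 2/7 + 155.844ms (2/7)
3. 311.688ms @ 4/7 + 155.844ms (2/7)
4. 467.532ms @ 6/7 + 155.844ms (2/7)
5. 623.377ms @ 8/7 + 155.844ms (2/7)
6. 779.221ms @ 10/7 + 155.844ms (2/7)
7. 935.065ms @ 12/7 + 155.844ms (2/7)
8. 1090.909ms @ 2 + 545.455ms (1)
9. 1636.364ms @ 3 + 1090.909ms (2)
10. 2727.273ms @ 5 + 272.727ms (1/2)
11. 3000.0ms @ 11/2 + 272.727ms (1/2)

note 7 onset = 12/7b = 935.065ms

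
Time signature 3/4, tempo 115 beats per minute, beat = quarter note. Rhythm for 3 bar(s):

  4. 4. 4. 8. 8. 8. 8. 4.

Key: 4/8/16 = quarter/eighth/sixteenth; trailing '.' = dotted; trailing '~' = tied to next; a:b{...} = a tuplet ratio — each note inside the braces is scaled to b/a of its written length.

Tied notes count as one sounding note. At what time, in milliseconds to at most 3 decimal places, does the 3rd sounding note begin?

1. 0.0ms @ 0 + 782.609ms (3/2)
2. 782.609ms @ 3/2 + 782.609ms (3/2)
3. 1565.217ms @ 3 + 782.609ms (3/2)
4. 2347.826ms @ 9/2 + 391.304ms (3/4)
5. 2739.13ms @ 21/4 + 391.304ms (3/4)
6. 3130.435ms @ 6 + 391.304ms (3/4)
7. 3521.739ms @ 27/4 + 391.304ms (3/4)
8. 3913.043ms @ 15/2 + 782.609ms (3/2)

note 3 onset = 3b = 1565.217ms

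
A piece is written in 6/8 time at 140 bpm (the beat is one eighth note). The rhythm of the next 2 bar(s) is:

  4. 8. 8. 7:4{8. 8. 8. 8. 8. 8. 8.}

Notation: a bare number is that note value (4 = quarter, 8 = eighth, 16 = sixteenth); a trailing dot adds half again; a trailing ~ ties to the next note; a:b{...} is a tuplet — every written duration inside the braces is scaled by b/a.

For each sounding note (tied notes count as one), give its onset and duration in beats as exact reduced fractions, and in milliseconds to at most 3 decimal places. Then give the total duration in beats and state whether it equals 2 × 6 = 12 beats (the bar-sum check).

1) 0.0ms=0b +1285.714ms=3b
2) 1285.714ms=3b +642.857ms=3/2b
3) 1928.571ms=9/2b +642.857ms=3/2b
4) 2571.429ms=6b +367.347ms=6/7b
5) 2938.776ms=48/7b +367.347ms=6/7b
6) 3306.122ms=54/7b +367.347ms=6/7b
7) 3673.469ms=60/7b +367.347ms=6/7b
8) 4040.816ms=66/7b +367.347ms=6/7b
9) 4408.163ms=72/7b +367.347ms=6/7b
10) 4775.51ms=78/7b +367.347ms=6/7b
Σ=12b of 12 (140bpm 6/8) — PASS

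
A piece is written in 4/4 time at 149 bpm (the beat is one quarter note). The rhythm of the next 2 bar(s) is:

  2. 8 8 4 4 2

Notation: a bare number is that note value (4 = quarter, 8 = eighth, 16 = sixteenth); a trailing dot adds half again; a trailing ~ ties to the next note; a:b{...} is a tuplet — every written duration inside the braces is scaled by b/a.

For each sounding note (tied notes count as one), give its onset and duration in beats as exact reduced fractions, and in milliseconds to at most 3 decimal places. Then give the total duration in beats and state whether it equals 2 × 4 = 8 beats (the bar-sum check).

1) 0.0ms=0b +1208.054ms=3b
2) 1208.054ms=3b +201.342ms=1/2b
3) 1409.396ms=7/2b +201.342ms=1/2b
4) 1610.738ms=4b +402.685ms=1b
5) 2013.423ms=5b +402.685ms=1b
6) 2416.107ms=6b +805.369ms=2b
Σ=8b of 8 (149bpm 4/4) — PASS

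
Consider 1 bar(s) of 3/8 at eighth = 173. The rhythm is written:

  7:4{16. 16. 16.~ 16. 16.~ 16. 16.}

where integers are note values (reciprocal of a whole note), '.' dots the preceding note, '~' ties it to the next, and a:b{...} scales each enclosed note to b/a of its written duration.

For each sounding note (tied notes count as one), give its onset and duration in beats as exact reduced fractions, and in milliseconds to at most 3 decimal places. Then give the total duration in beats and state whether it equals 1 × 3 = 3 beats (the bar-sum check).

1) 0.0ms=0b +148.637ms=3/7b
2) 148.637ms=3/7b +148.637ms=3/7b
3) 297.275ms=6/7b +297.275ms=6/7b
4) 594.55ms=12/7b +297.275ms=6/7b
5) 891.825ms=18/7b +148.637ms=3/7b
Σ=3b of 3 (173bpm 3/8) — PASS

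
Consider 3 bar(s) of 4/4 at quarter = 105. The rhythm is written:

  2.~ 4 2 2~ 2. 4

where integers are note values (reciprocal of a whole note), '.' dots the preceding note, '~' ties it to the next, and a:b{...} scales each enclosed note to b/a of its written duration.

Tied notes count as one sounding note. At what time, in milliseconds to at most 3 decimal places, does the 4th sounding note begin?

note 4 onset = 11b = 6285.714ms

1. 0.0ms @ 0 + 2285.714ms (4)
2. 2285.714ms @ 4 + 1142.857ms (2)
3. 3428.571ms @ 6 + 2857.143ms (5)
4. 6285.714ms @ 11 + 571.429ms (1)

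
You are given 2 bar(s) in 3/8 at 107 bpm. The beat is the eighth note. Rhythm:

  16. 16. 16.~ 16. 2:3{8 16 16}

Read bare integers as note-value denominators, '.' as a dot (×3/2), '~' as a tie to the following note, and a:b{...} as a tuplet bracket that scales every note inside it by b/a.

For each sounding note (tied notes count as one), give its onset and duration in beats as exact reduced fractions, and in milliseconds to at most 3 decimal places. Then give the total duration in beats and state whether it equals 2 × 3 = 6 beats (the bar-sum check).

1) 0.0ms=0b +420.561ms=3/4b
2) 420.561ms=3/4b +420.561ms=3/4b
3) 841.121ms=3/2b +841.121ms=3/2b
4) 1682.243ms=3b +841.121ms=3/2b
5) 2523.364ms=9/2b +420.561ms=3/4b
6) 2943.925ms=21/4b +420.561ms=3/4b
Σ=6b of 6 (107bpm 3/8) — PASS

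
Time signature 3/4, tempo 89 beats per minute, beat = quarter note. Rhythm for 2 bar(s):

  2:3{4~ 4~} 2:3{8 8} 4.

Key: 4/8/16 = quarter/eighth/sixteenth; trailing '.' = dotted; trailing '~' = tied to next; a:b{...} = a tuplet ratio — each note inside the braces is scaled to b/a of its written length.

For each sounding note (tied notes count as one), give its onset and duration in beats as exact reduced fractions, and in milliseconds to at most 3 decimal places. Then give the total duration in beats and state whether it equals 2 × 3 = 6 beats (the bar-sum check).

1) 0.0ms=0b +2528.09ms=15/4b
2) 2528.09ms=15/4b +505.618ms=3/4b
3) 3033.708ms=9/2b +1011.236ms=3/2b
Σ=6b of 6 (89bpm 3/4) — PASS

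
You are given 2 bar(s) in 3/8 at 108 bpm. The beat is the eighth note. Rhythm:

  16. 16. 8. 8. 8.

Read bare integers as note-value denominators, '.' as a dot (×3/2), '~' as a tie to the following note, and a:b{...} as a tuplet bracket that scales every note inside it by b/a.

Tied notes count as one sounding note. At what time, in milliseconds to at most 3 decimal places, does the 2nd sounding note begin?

note 2 onset = 3/4b = 416.667ms

1. 0.0ms @ 0 + 416.667ms (3/4)
2. 416.667ms @ 3/4 + 416.667ms (3/4)
3. 833.333ms @ 3/2 + 833.333ms (3/2)
4. 1666.667ms @ 3 + 833.333ms (3/2)
5. 2500.0ms @ 9/2 + 833.333ms (3/2)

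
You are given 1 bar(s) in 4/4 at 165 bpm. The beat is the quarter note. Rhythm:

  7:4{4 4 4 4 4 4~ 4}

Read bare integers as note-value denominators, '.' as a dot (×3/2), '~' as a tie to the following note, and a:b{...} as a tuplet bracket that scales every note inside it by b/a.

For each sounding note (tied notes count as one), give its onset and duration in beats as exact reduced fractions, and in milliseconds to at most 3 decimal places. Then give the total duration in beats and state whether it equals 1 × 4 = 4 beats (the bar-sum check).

1) 0.0ms=0b +207.792ms=4/7b
2) 207.792ms=4/7b +207.792ms=4/7b
3) 415.584ms=8/7b +207.792ms=4/7b
4) 623.377ms=12/7b +207.792ms=4/7b
5) 831.169ms=16/7b +207.792ms=4/7b
6) 1038.961ms=20/7b +415.584ms=8/7b
Σ=4b of 4 (165bpm 4/4) — PASS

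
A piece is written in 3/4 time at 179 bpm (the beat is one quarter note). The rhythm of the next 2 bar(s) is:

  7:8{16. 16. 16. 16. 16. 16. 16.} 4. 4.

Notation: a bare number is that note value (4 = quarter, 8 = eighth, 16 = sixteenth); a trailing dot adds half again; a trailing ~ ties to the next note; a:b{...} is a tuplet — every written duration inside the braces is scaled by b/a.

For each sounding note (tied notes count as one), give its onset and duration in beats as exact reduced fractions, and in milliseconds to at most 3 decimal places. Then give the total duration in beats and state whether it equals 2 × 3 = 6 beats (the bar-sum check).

1) 0.0ms=0b +143.655ms=3/7b
2) 143.655ms=3/7b +143.655ms=3/7b
3) 287.31ms=6/7b +143.655ms=3/7b
4) 430.966ms=9/7b +143.655ms=3/7b
5) 574.621ms=12/7b +143.655ms=3/7b
6) 718.276ms=15/7b +143.655ms=3/7b
7) 861.931ms=18/7b +143.655ms=3/7b
8) 1005.587ms=3b +502.793ms=3/2b
9) 1508.38ms=9/2b +502.793ms=3/2b
Σ=6b of 6 (179bpm 3/4) — PASS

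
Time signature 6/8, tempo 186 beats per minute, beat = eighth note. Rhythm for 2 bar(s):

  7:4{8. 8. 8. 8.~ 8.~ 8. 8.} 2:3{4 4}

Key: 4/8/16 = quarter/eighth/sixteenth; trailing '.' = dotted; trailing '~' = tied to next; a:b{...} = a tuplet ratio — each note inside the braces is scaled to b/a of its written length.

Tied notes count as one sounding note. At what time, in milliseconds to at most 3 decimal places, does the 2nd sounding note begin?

1. 0.0ms @ 0 + 276.498ms (6/7)
2. 276.498ms @ 6/7 + 276.498ms (6/7)
3. 552.995ms @ 12/7 + 276.498ms (6/7)
4. 829.493ms @ 18/7 + 829.493ms (18/7)
5. 1658.986ms @ 36/7 + 276.498ms (6/7)
6. 1935.484ms @ 6 + 967.742ms (3)
7. 2903.226ms @ 9 + 967.742ms (3)

note 2 onset = 6/7b = 276.498ms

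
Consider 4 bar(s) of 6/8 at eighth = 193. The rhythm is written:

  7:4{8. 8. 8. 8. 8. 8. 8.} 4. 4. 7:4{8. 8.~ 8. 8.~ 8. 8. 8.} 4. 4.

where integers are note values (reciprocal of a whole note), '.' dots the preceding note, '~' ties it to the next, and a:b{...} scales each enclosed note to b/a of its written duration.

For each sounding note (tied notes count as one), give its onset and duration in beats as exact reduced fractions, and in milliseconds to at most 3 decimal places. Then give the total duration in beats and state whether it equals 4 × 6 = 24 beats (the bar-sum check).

1) 0.0ms=0b +266.469ms=6/7b
2) 266.469ms=6/7b +266.469ms=6/7b
3) 532.939ms=12/7b +266.469ms=6/7b
4) 799.408ms=18/7b +266.469ms=6/7b
5) 1065.877ms=24/7b +266.469ms=6/7b
6) 1332.346ms=30/7b +266.469ms=6/7b
7) 1598.816ms=36/7b +266.469ms=6/7b
8) 1865.285ms=6b +932.642ms=3b
9) 2797.927ms=9b +932.642ms=3b
10) 3730.57ms=12b +266.469ms=6/7b
11) 3997.039ms=90/7b +532.939ms=12/7b
12) 4529.978ms=102/7b +532.939ms=12/7b
13) 5062.916ms=114/7b +266.469ms=6/7b
14) 5329.386ms=120/7b +266.469ms=6/7b
15) 5595.855ms=18b +932.642ms=3b
16) 6528.497ms=21b +932.642ms=3b
Σ=24b of 24 (193bpm 6/8) — PASS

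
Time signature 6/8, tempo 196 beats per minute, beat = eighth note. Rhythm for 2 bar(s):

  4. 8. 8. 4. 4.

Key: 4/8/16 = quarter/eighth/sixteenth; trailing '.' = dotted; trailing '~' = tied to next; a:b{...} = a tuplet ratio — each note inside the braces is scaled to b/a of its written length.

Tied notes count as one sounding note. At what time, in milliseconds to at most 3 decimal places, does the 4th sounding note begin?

1. 0.0ms @ 0 + 918.367ms (3)
2. 918.367ms @ 3 + 459.184ms (3/2)
3. 1377.551ms @ 9/2 + 459.184ms (3/2)
4. 1836.735ms @ 6 + 918.367ms (3)
5. 2755.102ms @ 9 + 918.367ms (3)

note 4 onset = 6b = 1836.735ms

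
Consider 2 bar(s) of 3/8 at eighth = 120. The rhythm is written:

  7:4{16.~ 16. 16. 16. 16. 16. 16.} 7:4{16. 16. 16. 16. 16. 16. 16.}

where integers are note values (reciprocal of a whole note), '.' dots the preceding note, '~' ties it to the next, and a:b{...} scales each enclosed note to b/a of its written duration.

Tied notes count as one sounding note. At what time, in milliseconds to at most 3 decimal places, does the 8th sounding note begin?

note 8 onset = 24/7b = 1714.286ms

1. 0.0ms @ 0 + 428.571ms (6/7)
2. 428.571ms @ 6/7 + 214.286ms (3/7)
3. 642.857ms @ 9/7 + 214.286ms (3/7)
4. 857.143ms @ 12/7 + 214.286ms (3/7)
5. 1071.429ms @ 15/7 + 214.286ms (3/7)
6. 1285.714ms @ 18/7 + 214.286ms (3/7)
7. 1500.0ms @ 3 + 214.286ms (3/7)
8. 1714.286ms @ 24/7 + 214.286ms (3/7)
9. 1928.571ms @ 27/7 + 214.286ms (3/7)
10. 2142.857ms @ 30/7 + 214.286ms (3/7)
11. 2357.143ms @ 33/7 + 214.286ms (3/7)
12. 2571.429ms @ 36/7 + 214.286ms (3/7)
13. 2785.714ms @ 39/7 + 214.286ms (3/7)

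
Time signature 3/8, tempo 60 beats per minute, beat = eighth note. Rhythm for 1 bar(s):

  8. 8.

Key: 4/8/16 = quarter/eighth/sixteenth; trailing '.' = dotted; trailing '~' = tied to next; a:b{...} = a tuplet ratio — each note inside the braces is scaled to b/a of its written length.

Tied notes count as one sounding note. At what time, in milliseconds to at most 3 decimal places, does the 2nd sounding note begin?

1. 0.0ms @ 0 + 1500.0ms (3/2)
2. 1500.0ms @ 3/2 + 1500.0ms (3/2)

note 2 onset = 3/2b = 1500.0ms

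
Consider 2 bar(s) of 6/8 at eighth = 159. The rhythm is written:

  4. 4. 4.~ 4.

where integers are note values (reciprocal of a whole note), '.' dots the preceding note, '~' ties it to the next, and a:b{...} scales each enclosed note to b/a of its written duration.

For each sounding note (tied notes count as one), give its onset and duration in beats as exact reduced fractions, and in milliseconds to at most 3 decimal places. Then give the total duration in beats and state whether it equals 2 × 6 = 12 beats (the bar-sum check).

1) 0.0ms=0b +1132.075ms=3b
2) 1132.075ms=3b +1132.075ms=3b
3) 2264.151ms=6b +2264.151ms=6b
Σ=12b of 12 (159bpm 6/8) — PASS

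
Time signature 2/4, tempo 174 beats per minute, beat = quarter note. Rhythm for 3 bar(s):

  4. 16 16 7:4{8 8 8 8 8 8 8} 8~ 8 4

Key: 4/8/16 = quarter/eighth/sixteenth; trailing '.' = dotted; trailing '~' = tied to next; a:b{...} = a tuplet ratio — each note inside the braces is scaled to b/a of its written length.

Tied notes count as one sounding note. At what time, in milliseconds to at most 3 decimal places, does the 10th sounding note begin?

1. 0.0ms @ 0 + 517.241ms (3/2)
2. 517.241ms @ 3/2 + 86.207ms (1/4)
3. 603.448ms @ 7/4 + 86.207ms (1/4)
4. 689.655ms @ 2 + 98.522ms (2/7)
5. 788.177ms @ 16/7 + 98.522ms (2/7)
6. 886.7ms @ 18/7 + 98.522ms (2/7)
7. 985.222ms @ 20/7 + 98.522ms (2/7)
8. 1083.744ms @ 22/7 + 98.522ms (2/7)
9. 1182.266ms @ 24/7 + 98.522ms (2/7)
10. 1280.788ms @ 26/7 + 98.522ms (2/7)
11. 1379.31ms @ 4 + 344.828ms (1)
12. 1724.138ms @ 5 + 344.828ms (1)

note 10 onset = 26/7b = 1280.788ms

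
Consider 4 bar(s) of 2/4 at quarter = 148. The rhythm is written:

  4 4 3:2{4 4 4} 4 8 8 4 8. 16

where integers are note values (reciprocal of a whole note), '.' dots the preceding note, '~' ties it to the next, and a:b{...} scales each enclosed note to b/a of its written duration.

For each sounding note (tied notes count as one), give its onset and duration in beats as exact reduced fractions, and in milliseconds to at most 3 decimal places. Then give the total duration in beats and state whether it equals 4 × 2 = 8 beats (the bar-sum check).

1) 0.0ms=0b +405.405ms=1b
2) 405.405ms=1b +405.405ms=1b
3) 810.811ms=2b +270.27ms=2/3b
4) 1081.081ms=8/3b +270.27ms=2/3b
5) 1351.351ms=10/3b +270.27ms=2/3b
6) 1621.622ms=4b +405.405ms=1b
7) 2027.027ms=5b +202.703ms=1/2b
8) 2229.73ms=11/2b +202.703ms=1/2b
9) 2432.432ms=6b +405.405ms=1b
10) 2837.838ms=7b +304.054ms=3/4b
11) 3141.892ms=31/4b +101.351ms=1/4b
Σ=8b of 8 (148bpm 2/4) — PASS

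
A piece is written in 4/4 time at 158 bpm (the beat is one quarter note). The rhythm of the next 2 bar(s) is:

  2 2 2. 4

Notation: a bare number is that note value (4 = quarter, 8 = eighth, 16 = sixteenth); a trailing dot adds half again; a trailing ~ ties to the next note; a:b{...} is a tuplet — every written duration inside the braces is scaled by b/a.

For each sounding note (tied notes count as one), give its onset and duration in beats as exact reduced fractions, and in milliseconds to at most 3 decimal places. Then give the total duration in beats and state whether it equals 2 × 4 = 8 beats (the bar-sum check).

1) 0.0ms=0b +759.494ms=2b
2) 759.494ms=2b +759.494ms=2b
3) 1518.987ms=4b +1139.241ms=3b
4) 2658.228ms=7b +379.747ms=1b
Σ=8b of 8 (158bpm 4/4) — PASS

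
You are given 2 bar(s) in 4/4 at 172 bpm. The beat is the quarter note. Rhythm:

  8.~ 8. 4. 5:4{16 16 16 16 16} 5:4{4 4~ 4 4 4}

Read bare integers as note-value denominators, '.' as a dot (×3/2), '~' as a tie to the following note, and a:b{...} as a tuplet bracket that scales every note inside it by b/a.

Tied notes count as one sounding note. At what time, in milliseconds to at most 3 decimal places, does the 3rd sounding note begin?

1. 0.0ms @ 0 + 523.256ms (3/2)
2. 523.256ms @ 3/2 + 523.256ms (3/2)
3. 1046.512ms @ 3 + 69.767ms (1/5)
4. 1116.279ms @ 16/5 + 69.767ms (1/5)
5. 1186.047ms @ 17/5 + 69.767ms (1/5)
6. 1255.814ms @ 18/5 + 69.767ms (1/5)
7. 1325.581ms @ 19/5 + 69.767ms (1/5)
8. 1395.349ms @ 4 + 279.07ms (4/5)
9. 1674.419ms @ 24/5 + 558.14ms (8/5)
10. 2232.558ms @ 32/5 + 279.07ms (4/5)
11. 2511.628ms @ 36/5 + 279.07ms (4/5)

note 3 onset = 3b = 1046.512ms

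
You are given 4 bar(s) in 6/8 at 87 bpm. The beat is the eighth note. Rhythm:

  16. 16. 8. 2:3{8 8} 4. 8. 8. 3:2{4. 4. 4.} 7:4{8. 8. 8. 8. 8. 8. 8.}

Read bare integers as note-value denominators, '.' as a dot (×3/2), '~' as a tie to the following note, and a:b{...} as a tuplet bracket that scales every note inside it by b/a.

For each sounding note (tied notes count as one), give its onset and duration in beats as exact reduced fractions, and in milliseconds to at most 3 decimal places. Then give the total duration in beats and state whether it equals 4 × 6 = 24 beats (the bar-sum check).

1) 0.0ms=0b +517.241ms=3/4b
2) 517.241ms=3/4b +517.241ms=3/4b
3) 1034.483ms=3/2b +1034.483ms=3/2b
4) 2068.966ms=3b +1034.483ms=3/2b
5) 3103.448ms=9/2b +1034.483ms=3/2b
6) 4137.931ms=6b +2068.966ms=3b
7) 6206.897ms=9b +1034.483ms=3/2b
8) 7241.379ms=21/2b +1034.483ms=3/2b
9) 8275.862ms=12b +1379.31ms=2b
10) 9655.172ms=14b +1379.31ms=2b
11) 11034.483ms=16b +1379.31ms=2b
12) 12413.793ms=18b +591.133ms=6/7b
13) 13004.926ms=132/7b +591.133ms=6/7b
14) 13596.059ms=138/7b +591.133ms=6/7b
15) 14187.192ms=144/7b +591.133ms=6/7b
16) 14778.325ms=150/7b +591.133ms=6/7b
17) 15369.458ms=156/7b +591.133ms=6/7b
18) 15960.591ms=162/7b +591.133ms=6/7b
Σ=24b of 24 (87bpm 6/8) — PASS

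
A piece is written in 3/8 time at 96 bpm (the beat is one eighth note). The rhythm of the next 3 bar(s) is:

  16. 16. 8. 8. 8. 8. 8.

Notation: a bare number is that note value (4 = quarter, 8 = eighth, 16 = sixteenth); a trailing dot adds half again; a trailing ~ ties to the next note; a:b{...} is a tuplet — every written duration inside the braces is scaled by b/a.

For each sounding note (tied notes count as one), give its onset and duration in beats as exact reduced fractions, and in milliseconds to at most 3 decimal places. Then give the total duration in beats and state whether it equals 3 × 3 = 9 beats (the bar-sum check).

1) 0.0ms=0b +468.75ms=3/4b
2) 468.75ms=3/4b +468.75ms=3/4b
3) 937.5ms=3/2b +937.5ms=3/2b
4) 1875.0ms=3b +937.5ms=3/2b
5) 2812.5ms=9/2b +937.5ms=3/2b
6) 3750.0ms=6b +937.5ms=3/2b
7) 4687.5ms=15/2b +937.5ms=3/2b
Σ=9b of 9 (96bpm 3/8) — PASS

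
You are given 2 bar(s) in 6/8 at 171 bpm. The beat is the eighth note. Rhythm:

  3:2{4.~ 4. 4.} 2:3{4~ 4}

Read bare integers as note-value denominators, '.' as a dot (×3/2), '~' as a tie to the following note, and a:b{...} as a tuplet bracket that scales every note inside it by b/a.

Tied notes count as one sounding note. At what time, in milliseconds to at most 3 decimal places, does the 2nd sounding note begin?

1. 0.0ms @ 0 + 1403.509ms (4)
2. 1403.509ms @ 4 + 701.754ms (2)
3. 2105.263ms @ 6 + 2105.263ms (6)

note 2 onset = 4b = 1403.509ms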